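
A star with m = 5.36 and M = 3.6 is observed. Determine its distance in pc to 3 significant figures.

22.5 pc

m − M = 5 log₁₀(d/10 pc)
5.36 − (3.6) = 1.76 = 5 log₁₀(d/10)
d = 10 × 10^(1.76/5) = 10 × 10^0.352 = 22.49 pc.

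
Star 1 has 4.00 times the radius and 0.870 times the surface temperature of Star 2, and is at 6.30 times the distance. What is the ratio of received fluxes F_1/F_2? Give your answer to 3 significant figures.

0.231

L_1/L_2 = (R_1/R_2)²(T_1/T_2)⁴ = (4.00)² × (0.870)⁴ = 9.166.
F_1/F_2 = (L_1/L_2)/(d_1/d_2)² = 9.166 / (6.30)² = 0.2309.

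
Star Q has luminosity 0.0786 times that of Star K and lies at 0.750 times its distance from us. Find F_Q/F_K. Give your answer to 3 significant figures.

0.140

F = L/(4πd²), so F_Q/F_K = (L_Q/L_K) / (d_Q/d_K)²
= 0.0786 / (0.750)² = 0.0786 / 0.5625 = 0.1397.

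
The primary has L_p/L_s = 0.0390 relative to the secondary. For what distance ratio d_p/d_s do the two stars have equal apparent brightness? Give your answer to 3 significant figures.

Equal flux requires L_p/d_p² = L_s/d_s², so d_p/d_s = √(L_p/L_s)
= √(0.0390) = 0.1975.

0.197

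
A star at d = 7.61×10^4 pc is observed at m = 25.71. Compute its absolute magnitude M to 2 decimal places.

M = m − 5 log₁₀(d/10 pc) = 25.71 − 5 log₁₀(7.61×10^4/10)
  = 25.71 − 5 × 3.881 = 25.71 − 19.41 = 6.30.

6.30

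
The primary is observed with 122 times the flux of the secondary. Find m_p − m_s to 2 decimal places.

m_p − m_s = −2.5 log₁₀(F_p/F_s) = −2.5 log₁₀(122) = −2.5 × (2.086) = -5.216.

-5.22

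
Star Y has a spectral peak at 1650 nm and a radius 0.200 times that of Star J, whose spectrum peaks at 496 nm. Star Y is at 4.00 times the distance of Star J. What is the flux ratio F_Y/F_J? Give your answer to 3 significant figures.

2.04×10^-5

Wien's law: T_Y/T_J = λ_J/λ_Y = 496/1650 = 0.3006.
L_Y/L_J = (R_Y/R_J)²(T_Y/T_J)⁴ = (0.200)²(0.3006)⁴ = 3.266×10^-4.
F_Y/F_J = (L_Y/L_J)/(d_Y/d_J)² = 3.266×10^-4/(4.00)² = 2.041×10^-5.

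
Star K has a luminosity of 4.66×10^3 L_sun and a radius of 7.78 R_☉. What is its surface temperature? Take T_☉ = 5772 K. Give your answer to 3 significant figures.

T/T_☉ = (L/L_☉)^(1/4) / (R/R_☉)^(1/2)
T = 5772 × (4.66×10^3)^(1/4) / √(7.78) = 5772 × 8.262 / 2.789 = 1.710×10^4 K.

1.71×10^4 K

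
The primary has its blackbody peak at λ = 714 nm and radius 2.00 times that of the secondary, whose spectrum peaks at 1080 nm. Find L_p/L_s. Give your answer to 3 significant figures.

Wien's law gives T ∝ 1/λ_max, so T_p/T_s = λ_s/λ_p = 1080/714 = 1.513.
Then L ∝ R²T⁴ gives L_p/L_s = (2.00)² × (1.513)⁴ = 4.000 × 5.235 = 20.94.

20.9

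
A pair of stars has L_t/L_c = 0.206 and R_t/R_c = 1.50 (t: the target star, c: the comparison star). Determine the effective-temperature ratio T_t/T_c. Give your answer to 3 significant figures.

L ∝ R²T⁴ gives T ∝ (L/R²)^(1/4), so
T_t/T_c = (0.206 / 1.50²)^(1/4) = (0.09156)^(1/4) = 0.5501.

0.550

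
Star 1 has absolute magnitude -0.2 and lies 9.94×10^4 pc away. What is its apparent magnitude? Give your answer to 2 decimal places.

m = M + 5 log₁₀(d/10 pc) = -0.2 + 5 log₁₀(9.94×10^4/10)
  = -0.2 + 5 × 3.997 = -0.2 + 19.99 = 19.79.

19.79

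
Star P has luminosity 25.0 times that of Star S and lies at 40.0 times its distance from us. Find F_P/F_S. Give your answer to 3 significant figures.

F = L/(4πd²), so F_P/F_S = (L_P/L_S) / (d_P/d_S)²
= 25.0 / (40.0)² = 25.0 / 1600 = 0.01562.

0.0156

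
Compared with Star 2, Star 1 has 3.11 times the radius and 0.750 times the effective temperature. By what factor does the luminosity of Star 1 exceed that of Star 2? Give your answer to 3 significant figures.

3.06

From the Stefan–Boltzmann law, L ∝ R²T⁴, so
L_1/L_2 = (R_1/R_2)² (T_1/T_2)⁴ = (3.11)² × (0.750)⁴ = 9.672 × 0.3164 = 3.060.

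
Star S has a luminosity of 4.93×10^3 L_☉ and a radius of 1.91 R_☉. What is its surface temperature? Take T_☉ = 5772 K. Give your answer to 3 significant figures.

3.50×10^4 K

T/T_☉ = (L/L_☉)^(1/4) / (R/R_☉)^(1/2)
T = 5772 × (4.93×10^3)^(1/4) / √(1.91) = 5772 × 8.379 / 1.382 = 3.500×10^4 K.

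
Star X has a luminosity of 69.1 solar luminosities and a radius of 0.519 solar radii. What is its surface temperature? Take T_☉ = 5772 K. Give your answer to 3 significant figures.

2.31×10^4 K

T/T_☉ = (L/L_☉)^(1/4) / (R/R_☉)^(1/2)
T = 5772 × (69.1)^(1/4) / √(0.519) = 5772 × 2.883 / 0.7204 = 2.310×10^4 K.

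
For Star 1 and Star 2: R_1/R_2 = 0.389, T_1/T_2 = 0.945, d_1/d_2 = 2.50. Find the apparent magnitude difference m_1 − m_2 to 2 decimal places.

4.29

L_1/L_2 = (0.389)²(0.945)⁴ = 0.1207.
F_1/F_2 = (L_1/L_2)/(d_1/d_2)² = 0.1207/6.250 = 0.01931.
m_1 − m_2 = −2.5 log₁₀(0.01931) = 4.29.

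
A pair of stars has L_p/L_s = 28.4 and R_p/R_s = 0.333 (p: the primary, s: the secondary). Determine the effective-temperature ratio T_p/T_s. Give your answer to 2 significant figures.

4.0

L ∝ R²T⁴ gives T ∝ (L/R²)^(1/4), so
T_p/T_s = (28.4 / 0.333²)^(1/4) = (256.1)^(1/4) = 4.000.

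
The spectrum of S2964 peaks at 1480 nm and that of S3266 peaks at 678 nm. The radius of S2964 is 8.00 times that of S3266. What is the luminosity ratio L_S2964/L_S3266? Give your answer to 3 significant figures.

2.82

Wien's law gives T ∝ 1/λ_max, so T_S2964/T_S3266 = λ_S3266/λ_S2964 = 678/1480 = 0.4581.
Then L ∝ R²T⁴ gives L_S2964/L_S3266 = (8.00)² × (0.4581)⁴ = 64.00 × 0.04404 = 2.819.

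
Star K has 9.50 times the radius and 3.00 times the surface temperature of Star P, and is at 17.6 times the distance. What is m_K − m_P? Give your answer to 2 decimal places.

-3.43

L_K/L_P = (9.50)²(3.00)⁴ = 7310.
F_K/F_P = (L_K/L_P)/(d_K/d_P)² = 7310/309.8 = 23.60.
m_K − m_P = −2.5 log₁₀(23.60) = -3.43.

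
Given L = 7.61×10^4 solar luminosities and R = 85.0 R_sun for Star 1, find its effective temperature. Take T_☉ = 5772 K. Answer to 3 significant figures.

T/T_☉ = (L/L_☉)^(1/4) / (R/R_☉)^(1/2)
T = 5772 × (7.61×10^4)^(1/4) / √(85.0) = 5772 × 16.61 / 9.220 = 1.040×10^4 K.

1.04×10^4 K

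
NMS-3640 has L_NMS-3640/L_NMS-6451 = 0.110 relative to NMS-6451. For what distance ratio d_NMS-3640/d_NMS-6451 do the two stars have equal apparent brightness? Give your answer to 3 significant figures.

Equal flux requires L_NMS-3640/d_NMS-3640² = L_NMS-6451/d_NMS-6451², so d_NMS-3640/d_NMS-6451 = √(L_NMS-3640/L_NMS-6451)
= √(0.110) = 0.3317.

0.332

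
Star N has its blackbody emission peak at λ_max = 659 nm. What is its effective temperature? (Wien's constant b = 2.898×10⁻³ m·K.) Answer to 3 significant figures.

T = b/λ_max = 2.898×10⁻³ / (659×10⁻⁹) = 4398 K.

4.40×10^3 K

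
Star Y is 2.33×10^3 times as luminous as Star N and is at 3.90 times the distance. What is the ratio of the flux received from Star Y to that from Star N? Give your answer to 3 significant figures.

F = L/(4πd²), so F_Y/F_N = (L_Y/L_N) / (d_Y/d_N)²
= 2.33×10^3 / (3.90)² = 2.33×10^3 / 15.21 = 153.2.

153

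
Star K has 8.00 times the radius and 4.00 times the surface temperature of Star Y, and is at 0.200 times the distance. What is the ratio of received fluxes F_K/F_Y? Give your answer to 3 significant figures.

L_K/L_Y = (R_K/R_Y)²(T_K/T_Y)⁴ = (8.00)² × (4.00)⁴ = 1.638×10^4.
F_K/F_Y = (L_K/L_Y)/(d_K/d_Y)² = 1.638×10^4 / (0.200)² = 4.096×10^5.

4.10×10^5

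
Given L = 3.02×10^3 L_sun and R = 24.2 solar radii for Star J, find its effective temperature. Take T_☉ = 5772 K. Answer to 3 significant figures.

T/T_☉ = (L/L_☉)^(1/4) / (R/R_☉)^(1/2)
T = 5772 × (3.02×10^3)^(1/4) / √(24.2) = 5772 × 7.413 / 4.919 = 8698 K.

8.70×10^3 K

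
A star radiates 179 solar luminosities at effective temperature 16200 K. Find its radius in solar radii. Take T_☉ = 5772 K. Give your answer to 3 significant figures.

1.70 solar radii

R/R_☉ = √(L/L_☉) / (T/T_☉)² = √(179) / (2.807)²
       = 13.38 / 7.877 = 1.698.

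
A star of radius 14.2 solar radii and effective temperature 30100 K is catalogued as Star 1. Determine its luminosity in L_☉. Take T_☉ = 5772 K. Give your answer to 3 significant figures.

L/L_☉ = (R/R_☉)² (T/T_☉)⁴ = (14.2)² × (30100/5772)⁴
       = 201.6 × (5.215)⁴ = 201.6 × 739.5 = 1.491×10^5.

1.49×10^5 L_☉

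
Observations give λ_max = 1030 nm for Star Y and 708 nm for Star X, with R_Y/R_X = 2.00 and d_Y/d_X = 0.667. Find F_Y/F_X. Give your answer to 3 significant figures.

Wien's law: T_Y/T_X = λ_X/λ_Y = 708/1030 = 0.6874.
L_Y/L_X = (R_Y/R_X)²(T_Y/T_X)⁴ = (2.00)²(0.6874)⁴ = 0.8930.
F_Y/F_X = (L_Y/L_X)/(d_Y/d_X)² = 0.8930/(0.667)² = 2.007.

2.01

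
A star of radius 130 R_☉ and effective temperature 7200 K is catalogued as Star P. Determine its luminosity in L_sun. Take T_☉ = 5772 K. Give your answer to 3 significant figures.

4.09×10^4 L_sun

L/L_☉ = (R/R_☉)² (T/T_☉)⁴ = (130)² × (7200/5772)⁴
       = 1.690×10^4 × (1.247)⁴ = 1.690×10^4 × 2.421 = 4.092×10^4.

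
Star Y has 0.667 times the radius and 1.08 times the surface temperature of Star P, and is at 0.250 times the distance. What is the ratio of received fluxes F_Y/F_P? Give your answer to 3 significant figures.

9.68

L_Y/L_P = (R_Y/R_P)²(T_Y/T_P)⁴ = (0.667)² × (1.08)⁴ = 0.6053.
F_Y/F_P = (L_Y/L_P)/(d_Y/d_P)² = 0.6053 / (0.250)² = 9.684.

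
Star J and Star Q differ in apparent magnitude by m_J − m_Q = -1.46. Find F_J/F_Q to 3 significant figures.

F_J/F_Q = 10^(−(m_J − m_Q)/2.5) = 10^(1.46/2.5) = 10^0.584 = 3.837.

3.84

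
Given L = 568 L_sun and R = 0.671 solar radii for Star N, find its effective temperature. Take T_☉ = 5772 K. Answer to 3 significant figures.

3.44×10^4 K

T/T_☉ = (L/L_☉)^(1/4) / (R/R_☉)^(1/2)
T = 5772 × (568)^(1/4) / √(0.671) = 5772 × 4.882 / 0.8191 = 3.440×10^4 K.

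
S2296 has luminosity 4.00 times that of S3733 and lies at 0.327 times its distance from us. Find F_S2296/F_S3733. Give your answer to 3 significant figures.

F = L/(4πd²), so F_S2296/F_S3733 = (L_S2296/L_S3733) / (d_S2296/d_S3733)²
= 4.00 / (0.327)² = 4.00 / 0.1069 = 37.41.

37.4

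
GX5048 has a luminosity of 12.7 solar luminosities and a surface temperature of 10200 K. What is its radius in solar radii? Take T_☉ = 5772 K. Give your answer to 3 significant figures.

R/R_☉ = √(L/L_☉) / (T/T_☉)² = √(12.7) / (1.767)²
       = 3.564 / 3.123 = 1.141.

1.14 solar radii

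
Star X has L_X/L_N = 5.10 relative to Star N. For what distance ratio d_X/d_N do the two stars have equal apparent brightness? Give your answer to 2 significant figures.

Equal flux requires L_X/d_X² = L_N/d_N², so d_X/d_N = √(L_X/L_N)
= √(5.10) = 2.258.

2.3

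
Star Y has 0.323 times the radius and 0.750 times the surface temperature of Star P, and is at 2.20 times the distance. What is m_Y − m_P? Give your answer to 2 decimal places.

5.42

L_Y/L_P = (0.323)²(0.750)⁴ = 0.03301.
F_Y/F_P = (L_Y/L_P)/(d_Y/d_P)² = 0.03301/4.840 = 0.006820.
m_Y − m_P = −2.5 log₁₀(0.006820) = 5.42.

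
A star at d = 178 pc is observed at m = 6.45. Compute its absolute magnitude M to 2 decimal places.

0.20

M = m − 5 log₁₀(d/10 pc) = 6.45 − 5 log₁₀(178/10)
  = 6.45 − 5 × 1.250 = 6.45 − 6.25 = 0.20.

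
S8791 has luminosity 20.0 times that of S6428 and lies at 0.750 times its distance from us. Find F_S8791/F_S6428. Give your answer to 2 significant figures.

F = L/(4πd²), so F_S8791/F_S6428 = (L_S8791/L_S6428) / (d_S8791/d_S6428)²
= 20.0 / (0.750)² = 20.0 / 0.5625 = 35.56.

36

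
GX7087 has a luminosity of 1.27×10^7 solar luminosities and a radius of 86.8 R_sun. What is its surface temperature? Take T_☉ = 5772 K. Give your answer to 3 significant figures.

3.70×10^4 K

T/T_☉ = (L/L_☉)^(1/4) / (R/R_☉)^(1/2)
T = 5772 × (1.27×10^7)^(1/4) / √(86.8) = 5772 × 59.70 / 9.317 = 3.698×10^4 K.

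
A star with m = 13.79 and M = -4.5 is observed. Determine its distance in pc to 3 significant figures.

4.55×10^4 pc

m − M = 5 log₁₀(d/10 pc)
13.79 − (-4.5) = 18.29 = 5 log₁₀(d/10)
d = 10 × 10^(18.29/5) = 10 × 10^3.658 = 4.550×10^4 pc.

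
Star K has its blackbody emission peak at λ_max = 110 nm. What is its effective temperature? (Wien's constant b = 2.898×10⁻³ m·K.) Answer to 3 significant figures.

T = b/λ_max = 2.898×10⁻³ / (110×10⁻⁹) = 2.635×10^4 K.

2.63×10^4 K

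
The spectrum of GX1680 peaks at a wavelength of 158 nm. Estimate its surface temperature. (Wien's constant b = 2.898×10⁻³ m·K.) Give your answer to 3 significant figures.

1.83×10^4 K

T = b/λ_max = 2.898×10⁻³ / (158×10⁻⁹) = 1.834×10^4 K.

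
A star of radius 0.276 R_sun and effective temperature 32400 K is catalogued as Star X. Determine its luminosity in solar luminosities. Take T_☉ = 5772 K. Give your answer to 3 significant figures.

L/L_☉ = (R/R_☉)² (T/T_☉)⁴ = (0.276)² × (32400/5772)⁴
       = 0.07618 × (5.613)⁴ = 0.07618 × 992.8 = 75.63.

75.6 solar luminosities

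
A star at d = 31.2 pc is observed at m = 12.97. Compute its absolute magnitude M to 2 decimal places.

10.50

M = m − 5 log₁₀(d/10 pc) = 12.97 − 5 log₁₀(31.2/10)
  = 12.97 − 5 × 0.494 = 12.97 − 2.47 = 10.50.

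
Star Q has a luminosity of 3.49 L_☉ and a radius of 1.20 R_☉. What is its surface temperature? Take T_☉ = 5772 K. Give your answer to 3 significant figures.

T/T_☉ = (L/L_☉)^(1/4) / (R/R_☉)^(1/2)
T = 5772 × (3.49)^(1/4) / √(1.20) = 5772 × 1.367 / 1.095 = 7202 K.

7.20×10^3 K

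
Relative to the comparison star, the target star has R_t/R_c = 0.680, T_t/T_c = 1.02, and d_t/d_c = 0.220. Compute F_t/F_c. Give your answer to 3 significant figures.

L_t/L_c = (R_t/R_c)²(T_t/T_c)⁴ = (0.680)² × (1.02)⁴ = 0.5005.
F_t/F_c = (L_t/L_c)/(d_t/d_c)² = 0.5005 / (0.220)² = 10.34.

10.3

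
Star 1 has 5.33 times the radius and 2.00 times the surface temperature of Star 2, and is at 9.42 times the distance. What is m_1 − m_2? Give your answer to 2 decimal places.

-1.77

L_1/L_2 = (5.33)²(2.00)⁴ = 454.5.
F_1/F_2 = (L_1/L_2)/(d_1/d_2)² = 454.5/88.74 = 5.122.
m_1 − m_2 = −2.5 log₁₀(5.122) = -1.77.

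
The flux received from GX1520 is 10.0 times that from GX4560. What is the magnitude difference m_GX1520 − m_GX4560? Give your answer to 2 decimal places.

-2.50

m_GX1520 − m_GX4560 = −2.5 log₁₀(F_GX1520/F_GX4560) = −2.5 log₁₀(10.0) = −2.5 × (1.000) = -2.500.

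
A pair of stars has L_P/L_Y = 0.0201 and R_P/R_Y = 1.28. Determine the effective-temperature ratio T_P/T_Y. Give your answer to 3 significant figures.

0.333

L ∝ R²T⁴ gives T ∝ (L/R²)^(1/4), so
T_P/T_Y = (0.0201 / 1.28²)^(1/4) = (0.01227)^(1/4) = 0.3328.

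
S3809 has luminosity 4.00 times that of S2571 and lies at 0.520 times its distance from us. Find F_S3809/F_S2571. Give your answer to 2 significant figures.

15

F = L/(4πd²), so F_S3809/F_S2571 = (L_S3809/L_S2571) / (d_S3809/d_S2571)²
= 4.00 / (0.520)² = 4.00 / 0.2704 = 14.79.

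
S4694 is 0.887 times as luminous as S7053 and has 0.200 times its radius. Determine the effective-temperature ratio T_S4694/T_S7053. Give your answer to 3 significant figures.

L ∝ R²T⁴ gives T ∝ (L/R²)^(1/4), so
T_S4694/T_S7053 = (0.887 / 0.200²)^(1/4) = (22.17)^(1/4) = 2.170.

2.17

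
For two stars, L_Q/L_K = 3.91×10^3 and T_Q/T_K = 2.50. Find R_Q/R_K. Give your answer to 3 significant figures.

L ∝ R²T⁴ gives R ∝ √L / T², so
R_Q/R_K = √(3.91×10^3) / (2.50)² = 62.53 / 6.250 = 10.00.

10.0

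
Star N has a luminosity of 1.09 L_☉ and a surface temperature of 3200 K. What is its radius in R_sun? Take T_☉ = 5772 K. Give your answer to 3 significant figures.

3.40 R_sun

R/R_☉ = √(L/L_☉) / (T/T_☉)² = √(1.09) / (0.5544)²
       = 1.044 / 0.3074 = 3.397.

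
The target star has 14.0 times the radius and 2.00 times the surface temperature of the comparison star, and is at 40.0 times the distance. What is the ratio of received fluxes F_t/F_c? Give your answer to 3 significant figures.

1.96

L_t/L_c = (R_t/R_c)²(T_t/T_c)⁴ = (14.0)² × (2.00)⁴ = 3136.
F_t/F_c = (L_t/L_c)/(d_t/d_c)² = 3136 / (40.0)² = 1.960.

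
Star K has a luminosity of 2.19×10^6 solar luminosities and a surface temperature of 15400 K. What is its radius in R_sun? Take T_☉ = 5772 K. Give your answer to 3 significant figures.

208 R_sun

R/R_☉ = √(L/L_☉) / (T/T_☉)² = √(2.19×10^6) / (2.668)²
       = 1480 / 7.119 = 207.9.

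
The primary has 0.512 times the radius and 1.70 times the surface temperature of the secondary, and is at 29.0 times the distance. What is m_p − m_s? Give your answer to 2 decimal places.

6.46

L_p/L_s = (0.512)²(1.70)⁴ = 2.189.
F_p/F_s = (L_p/L_s)/(d_p/d_s)² = 2.189/841.0 = 0.002603.
m_p − m_s = −2.5 log₁₀(0.002603) = 6.46.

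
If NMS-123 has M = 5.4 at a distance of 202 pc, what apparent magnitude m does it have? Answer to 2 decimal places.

11.93

m = M + 5 log₁₀(d/10 pc) = 5.4 + 5 log₁₀(202/10)
  = 5.4 + 5 × 1.305 = 5.4 + 6.53 = 11.93.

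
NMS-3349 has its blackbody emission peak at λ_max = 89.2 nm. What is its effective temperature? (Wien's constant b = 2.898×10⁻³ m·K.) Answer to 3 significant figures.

T = b/λ_max = 2.898×10⁻³ / (89.2×10⁻⁹) = 3.249×10^4 K.

3.25×10^4 K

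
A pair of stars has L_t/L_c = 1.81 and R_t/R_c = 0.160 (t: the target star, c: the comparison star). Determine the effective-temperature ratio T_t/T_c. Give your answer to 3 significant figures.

L ∝ R²T⁴ gives T ∝ (L/R²)^(1/4), so
T_t/T_c = (1.81 / 0.160²)^(1/4) = (70.70)^(1/4) = 2.900.

2.90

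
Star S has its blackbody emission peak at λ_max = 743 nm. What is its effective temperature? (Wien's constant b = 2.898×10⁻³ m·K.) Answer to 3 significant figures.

T = b/λ_max = 2.898×10⁻³ / (743×10⁻⁹) = 3900 K.

3.90×10^3 K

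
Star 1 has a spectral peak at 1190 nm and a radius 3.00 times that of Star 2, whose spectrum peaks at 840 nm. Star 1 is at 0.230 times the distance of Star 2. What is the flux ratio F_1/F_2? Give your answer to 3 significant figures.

42.2

Wien's law: T_1/T_2 = λ_2/λ_1 = 840/1190 = 0.7059.
L_1/L_2 = (R_1/R_2)²(T_1/T_2)⁴ = (3.00)²(0.7059)⁴ = 2.234.
F_1/F_2 = (L_1/L_2)/(d_1/d_2)² = 2.234/(0.230)² = 42.24.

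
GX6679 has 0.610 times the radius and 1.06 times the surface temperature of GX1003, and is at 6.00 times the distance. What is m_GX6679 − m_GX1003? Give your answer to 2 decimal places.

4.71

L_GX6679/L_GX1003 = (0.610)²(1.06)⁴ = 0.4698.
F_GX6679/F_GX1003 = (L_GX6679/L_GX1003)/(d_GX6679/d_GX1003)² = 0.4698/36.00 = 0.01305.
m_GX6679 − m_GX1003 = −2.5 log₁₀(0.01305) = 4.71.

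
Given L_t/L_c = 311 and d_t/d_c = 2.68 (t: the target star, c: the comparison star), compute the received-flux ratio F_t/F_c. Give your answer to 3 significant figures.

43.3

F = L/(4πd²), so F_t/F_c = (L_t/L_c) / (d_t/d_c)²
= 311 / (2.68)² = 311 / 7.182 = 43.30.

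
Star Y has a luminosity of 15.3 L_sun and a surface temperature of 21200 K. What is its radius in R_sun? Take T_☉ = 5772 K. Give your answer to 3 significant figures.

R/R_☉ = √(L/L_☉) / (T/T_☉)² = √(15.3) / (3.673)²
       = 3.912 / 13.49 = 0.2900.

0.290 R_sun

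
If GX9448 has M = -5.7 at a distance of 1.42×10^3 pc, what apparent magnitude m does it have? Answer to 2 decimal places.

m = M + 5 log₁₀(d/10 pc) = -5.7 + 5 log₁₀(1.42×10^3/10)
  = -5.7 + 5 × 2.152 = -5.7 + 10.76 = 5.06.

5.06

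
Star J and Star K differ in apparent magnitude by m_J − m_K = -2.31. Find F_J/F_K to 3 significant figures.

8.39

F_J/F_K = 10^(−(m_J − m_K)/2.5) = 10^(2.31/2.5) = 10^0.924 = 8.395.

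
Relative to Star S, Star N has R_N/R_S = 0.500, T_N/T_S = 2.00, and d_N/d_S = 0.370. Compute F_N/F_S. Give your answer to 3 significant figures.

L_N/L_S = (R_N/R_S)²(T_N/T_S)⁴ = (0.500)² × (2.00)⁴ = 4.000.
F_N/F_S = (L_N/L_S)/(d_N/d_S)² = 4.000 / (0.370)² = 29.22.

29.2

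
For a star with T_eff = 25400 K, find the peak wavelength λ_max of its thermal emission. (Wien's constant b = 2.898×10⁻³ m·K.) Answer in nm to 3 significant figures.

λ_max = b/T = 2.898×10⁻³ / 25400 = 1.14×10^-7 m = 114.1 nm.

114 nm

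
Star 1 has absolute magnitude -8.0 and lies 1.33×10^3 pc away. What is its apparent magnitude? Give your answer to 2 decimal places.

2.62

m = M + 5 log₁₀(d/10 pc) = -8.0 + 5 log₁₀(1.33×10^3/10)
  = -8.0 + 5 × 2.124 = -8.0 + 10.62 = 2.62.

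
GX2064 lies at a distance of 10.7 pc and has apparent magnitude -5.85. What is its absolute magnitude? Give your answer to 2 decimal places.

-6.00

M = m − 5 log₁₀(d/10 pc) = -5.85 − 5 log₁₀(10.7/10)
  = -5.85 − 5 × 0.029 = -5.85 − 0.15 = -6.00.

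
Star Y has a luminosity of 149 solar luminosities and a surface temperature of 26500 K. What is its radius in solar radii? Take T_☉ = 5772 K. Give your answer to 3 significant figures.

0.579 solar radii

R/R_☉ = √(L/L_☉) / (T/T_☉)² = √(149) / (4.591)²
       = 12.21 / 21.08 = 0.5791.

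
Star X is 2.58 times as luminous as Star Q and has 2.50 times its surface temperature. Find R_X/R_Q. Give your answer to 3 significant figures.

L ∝ R²T⁴ gives R ∝ √L / T², so
R_X/R_Q = √(2.58) / (2.50)² = 1.606 / 6.250 = 0.2570.

0.257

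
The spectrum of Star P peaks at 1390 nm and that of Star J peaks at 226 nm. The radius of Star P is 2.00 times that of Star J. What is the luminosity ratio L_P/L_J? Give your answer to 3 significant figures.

0.00280

Wien's law gives T ∝ 1/λ_max, so T_P/T_J = λ_J/λ_P = 226/1390 = 0.1626.
Then L ∝ R²T⁴ gives L_P/L_J = (2.00)² × (0.1626)⁴ = 4.000 × 6.988×10^-4 = 0.002795.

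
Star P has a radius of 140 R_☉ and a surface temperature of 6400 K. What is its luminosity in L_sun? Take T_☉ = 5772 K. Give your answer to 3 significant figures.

2.96×10^4 L_sun

L/L_☉ = (R/R_☉)² (T/T_☉)⁴ = (140)² × (6400/5772)⁴
       = 1.960×10^4 × (1.109)⁴ = 1.960×10^4 × 1.512 = 2.963×10^4.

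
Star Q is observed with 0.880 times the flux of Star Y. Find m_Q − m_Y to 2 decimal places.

0.14

m_Q − m_Y = −2.5 log₁₀(F_Q/F_Y) = −2.5 log₁₀(0.880) = −2.5 × (-0.056) = 0.139.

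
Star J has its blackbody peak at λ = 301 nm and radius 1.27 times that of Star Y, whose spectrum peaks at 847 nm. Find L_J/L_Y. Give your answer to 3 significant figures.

101

Wien's law gives T ∝ 1/λ_max, so T_J/T_Y = λ_Y/λ_J = 847/301 = 2.814.
Then L ∝ R²T⁴ gives L_J/L_Y = (1.27)² × (2.814)⁴ = 1.613 × 62.70 = 101.1.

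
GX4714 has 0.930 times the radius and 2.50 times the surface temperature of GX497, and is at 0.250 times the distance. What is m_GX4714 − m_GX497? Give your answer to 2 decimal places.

-6.83

L_GX4714/L_GX497 = (0.930)²(2.50)⁴ = 33.79.
F_GX4714/F_GX497 = (L_GX4714/L_GX497)/(d_GX4714/d_GX497)² = 33.79/0.06250 = 540.6.
m_GX4714 − m_GX497 = −2.5 log₁₀(540.6) = -6.83.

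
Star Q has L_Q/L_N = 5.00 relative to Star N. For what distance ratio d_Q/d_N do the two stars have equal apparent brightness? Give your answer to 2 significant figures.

Equal flux requires L_Q/d_Q² = L_N/d_N², so d_Q/d_N = √(L_Q/L_N)
= √(5.00) = 2.236.

2.2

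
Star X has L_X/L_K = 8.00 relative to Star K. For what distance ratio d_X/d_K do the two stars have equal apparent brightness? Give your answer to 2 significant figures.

Equal flux requires L_X/d_X² = L_K/d_K², so d_X/d_K = √(L_X/L_K)
= √(8.00) = 2.828.

2.8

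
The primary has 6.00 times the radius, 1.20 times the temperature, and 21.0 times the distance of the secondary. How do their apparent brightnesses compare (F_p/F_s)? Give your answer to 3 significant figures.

L_p/L_s = (R_p/R_s)²(T_p/T_s)⁴ = (6.00)² × (1.20)⁴ = 74.65.
F_p/F_s = (L_p/L_s)/(d_p/d_s)² = 74.65 / (21.0)² = 0.1693.

0.169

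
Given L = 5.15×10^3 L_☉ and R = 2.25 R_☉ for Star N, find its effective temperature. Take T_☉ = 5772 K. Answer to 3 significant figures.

3.26×10^4 K

T/T_☉ = (L/L_☉)^(1/4) / (R/R_☉)^(1/2)
T = 5772 × (5.15×10^3)^(1/4) / √(2.25) = 5772 × 8.471 / 1.500 = 3.260×10^4 K.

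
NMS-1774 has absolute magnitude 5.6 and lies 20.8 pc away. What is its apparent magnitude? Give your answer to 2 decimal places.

m = M + 5 log₁₀(d/10 pc) = 5.6 + 5 log₁₀(20.8/10)
  = 5.6 + 5 × 0.318 = 5.6 + 1.59 = 7.19.

7.19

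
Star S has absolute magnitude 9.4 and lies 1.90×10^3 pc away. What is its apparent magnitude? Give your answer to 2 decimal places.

20.79

m = M + 5 log₁₀(d/10 pc) = 9.4 + 5 log₁₀(1.90×10^3/10)
  = 9.4 + 5 × 2.279 = 9.4 + 11.39 = 20.79.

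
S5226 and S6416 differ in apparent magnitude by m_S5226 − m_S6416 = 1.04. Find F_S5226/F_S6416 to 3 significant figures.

0.384

F_S5226/F_S6416 = 10^(−(m_S5226 − m_S6416)/2.5) = 10^(-1.04/2.5) = 10^-0.416 = 0.3837.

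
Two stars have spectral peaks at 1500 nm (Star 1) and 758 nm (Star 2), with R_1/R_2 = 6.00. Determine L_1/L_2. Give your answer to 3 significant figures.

Wien's law gives T ∝ 1/λ_max, so T_1/T_2 = λ_2/λ_1 = 758/1500 = 0.5053.
Then L ∝ R²T⁴ gives L_1/L_2 = (6.00)² × (0.5053)⁴ = 36.00 × 0.06521 = 2.348.

2.35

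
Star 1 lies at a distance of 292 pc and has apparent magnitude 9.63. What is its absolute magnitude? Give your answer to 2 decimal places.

2.30

M = m − 5 log₁₀(d/10 pc) = 9.63 − 5 log₁₀(292/10)
  = 9.63 − 5 × 1.465 = 9.63 − 7.33 = 2.30.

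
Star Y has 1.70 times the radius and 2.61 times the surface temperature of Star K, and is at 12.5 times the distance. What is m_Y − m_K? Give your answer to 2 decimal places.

0.17

L_Y/L_K = (1.70)²(2.61)⁴ = 134.1.
F_Y/F_K = (L_Y/L_K)/(d_Y/d_K)² = 134.1/156.2 = 0.8583.
m_Y − m_K = −2.5 log₁₀(0.8583) = 0.17.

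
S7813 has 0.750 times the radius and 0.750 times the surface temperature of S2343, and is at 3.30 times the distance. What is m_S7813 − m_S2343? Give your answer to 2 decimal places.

L_S7813/L_S2343 = (0.750)²(0.750)⁴ = 0.1780.
F_S7813/F_S2343 = (L_S7813/L_S2343)/(d_S7813/d_S2343)² = 0.1780/10.89 = 0.01634.
m_S7813 − m_S2343 = −2.5 log₁₀(0.01634) = 4.47.

4.47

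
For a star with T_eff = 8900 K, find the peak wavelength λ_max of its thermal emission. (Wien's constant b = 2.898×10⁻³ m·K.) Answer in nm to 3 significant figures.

326 nm

λ_max = b/T = 2.898×10⁻³ / 8900 = 3.26×10^-7 m = 325.6 nm.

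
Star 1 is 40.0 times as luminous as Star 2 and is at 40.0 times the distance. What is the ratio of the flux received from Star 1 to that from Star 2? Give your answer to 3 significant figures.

F = L/(4πd²), so F_1/F_2 = (L_1/L_2) / (d_1/d_2)²
= 40.0 / (40.0)² = 40.0 / 1600 = 0.02500.

0.0250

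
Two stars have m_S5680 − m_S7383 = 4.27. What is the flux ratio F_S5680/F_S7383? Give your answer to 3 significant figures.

F_S5680/F_S7383 = 10^(−(m_S5680 − m_S7383)/2.5) = 10^(-4.27/2.5) = 10^-1.708 = 0.01959.

0.0196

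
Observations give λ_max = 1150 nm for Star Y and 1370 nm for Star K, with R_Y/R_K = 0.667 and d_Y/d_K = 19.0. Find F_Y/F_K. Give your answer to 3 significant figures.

0.00248

Wien's law: T_Y/T_K = λ_K/λ_Y = 1370/1150 = 1.191.
L_Y/L_K = (R_Y/R_K)²(T_Y/T_K)⁴ = (0.667)²(1.191)⁴ = 0.8961.
F_Y/F_K = (L_Y/L_K)/(d_Y/d_K)² = 0.8961/(19.0)² = 0.002482.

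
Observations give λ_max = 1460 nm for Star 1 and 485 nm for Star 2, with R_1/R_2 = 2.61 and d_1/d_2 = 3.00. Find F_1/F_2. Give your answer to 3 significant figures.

0.00922

Wien's law: T_1/T_2 = λ_2/λ_1 = 485/1460 = 0.3322.
L_1/L_2 = (R_1/R_2)²(T_1/T_2)⁴ = (2.61)²(0.3322)⁴ = 0.08295.
F_1/F_2 = (L_1/L_2)/(d_1/d_2)² = 0.08295/(3.00)² = 0.009217.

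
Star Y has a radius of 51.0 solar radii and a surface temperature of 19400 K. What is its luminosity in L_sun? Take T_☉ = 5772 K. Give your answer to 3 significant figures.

L/L_☉ = (R/R_☉)² (T/T_☉)⁴ = (51.0)² × (19400/5772)⁴
       = 2601 × (3.361)⁴ = 2601 × 127.6 = 3.319×10^5.

3.32×10^5 L_sun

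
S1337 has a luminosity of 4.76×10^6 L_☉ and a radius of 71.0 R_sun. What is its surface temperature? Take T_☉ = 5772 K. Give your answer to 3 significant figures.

T/T_☉ = (L/L_☉)^(1/4) / (R/R_☉)^(1/2)
T = 5772 × (4.76×10^6)^(1/4) / √(71.0) = 5772 × 46.71 / 8.426 = 3.200×10^4 K.

3.20×10^4 K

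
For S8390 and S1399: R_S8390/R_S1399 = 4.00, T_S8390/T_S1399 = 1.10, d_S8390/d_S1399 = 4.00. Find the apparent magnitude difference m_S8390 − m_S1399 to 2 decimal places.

L_S8390/L_S1399 = (4.00)²(1.10)⁴ = 23.43.
F_S8390/F_S1399 = (L_S8390/L_S1399)/(d_S8390/d_S1399)² = 23.43/16.00 = 1.464.
m_S8390 − m_S1399 = −2.5 log₁₀(1.464) = -0.41.

-0.41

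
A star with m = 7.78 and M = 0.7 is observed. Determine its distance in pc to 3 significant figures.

261 pc

m − M = 5 log₁₀(d/10 pc)
7.78 − (0.7) = 7.08 = 5 log₁₀(d/10)
d = 10 × 10^(7.08/5) = 10 × 10^1.416 = 260.6 pc.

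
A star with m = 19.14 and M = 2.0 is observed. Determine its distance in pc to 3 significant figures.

2.68×10^4 pc

m − M = 5 log₁₀(d/10 pc)
19.14 − (2.0) = 17.14 = 5 log₁₀(d/10)
d = 10 × 10^(17.14/5) = 10 × 10^3.428 = 2.679×10^4 pc.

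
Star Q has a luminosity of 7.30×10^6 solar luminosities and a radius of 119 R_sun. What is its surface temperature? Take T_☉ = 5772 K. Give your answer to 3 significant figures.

T/T_☉ = (L/L_☉)^(1/4) / (R/R_☉)^(1/2)
T = 5772 × (7.30×10^6)^(1/4) / √(119) = 5772 × 51.98 / 10.91 = 2.750×10^4 K.

2.75×10^4 K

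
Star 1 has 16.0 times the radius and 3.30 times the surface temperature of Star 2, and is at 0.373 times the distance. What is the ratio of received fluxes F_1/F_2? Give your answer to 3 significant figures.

2.18×10^5

L_1/L_2 = (R_1/R_2)²(T_1/T_2)⁴ = (16.0)² × (3.30)⁴ = 3.036×10^4.
F_1/F_2 = (L_1/L_2)/(d_1/d_2)² = 3.036×10^4 / (0.373)² = 2.182×10^5.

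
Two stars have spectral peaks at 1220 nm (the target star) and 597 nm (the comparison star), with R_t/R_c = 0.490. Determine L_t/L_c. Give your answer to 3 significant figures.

0.0138

Wien's law gives T ∝ 1/λ_max, so T_t/T_c = λ_c/λ_t = 597/1220 = 0.4893.
Then L ∝ R²T⁴ gives L_t/L_c = (0.490)² × (0.4893)⁴ = 0.2401 × 0.05734 = 0.01377.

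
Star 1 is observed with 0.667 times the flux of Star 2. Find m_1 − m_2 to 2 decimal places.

0.44

m_1 − m_2 = −2.5 log₁₀(F_1/F_2) = −2.5 log₁₀(0.667) = −2.5 × (-0.176) = 0.440.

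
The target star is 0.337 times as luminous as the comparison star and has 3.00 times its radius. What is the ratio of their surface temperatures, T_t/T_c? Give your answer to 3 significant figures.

L ∝ R²T⁴ gives T ∝ (L/R²)^(1/4), so
T_t/T_c = (0.337 / 3.00²)^(1/4) = (0.03744)^(1/4) = 0.4399.

0.440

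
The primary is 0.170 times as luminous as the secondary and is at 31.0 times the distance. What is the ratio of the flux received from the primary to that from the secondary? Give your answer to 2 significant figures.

F = L/(4πd²), so F_p/F_s = (L_p/L_s) / (d_p/d_s)²
= 0.170 / (31.0)² = 0.170 / 961.0 = 1.769×10^-4.

1.8×10^-4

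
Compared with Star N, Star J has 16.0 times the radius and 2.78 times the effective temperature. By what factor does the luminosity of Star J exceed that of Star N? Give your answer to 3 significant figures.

1.53×10^4

From the Stefan–Boltzmann law, L ∝ R²T⁴, so
L_J/L_N = (R_J/R_N)² (T_J/T_N)⁴ = (16.0)² × (2.78)⁴ = 256.0 × 59.73 = 1.529×10^4.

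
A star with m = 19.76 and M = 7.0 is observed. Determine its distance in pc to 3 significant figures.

3.56×10^3 pc

m − M = 5 log₁₀(d/10 pc)
19.76 − (7.0) = 12.76 = 5 log₁₀(d/10)
d = 10 × 10^(12.76/5) = 10 × 10^2.552 = 3565 pc.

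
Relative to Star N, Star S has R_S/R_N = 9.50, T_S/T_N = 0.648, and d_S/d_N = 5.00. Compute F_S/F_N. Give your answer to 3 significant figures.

0.637

L_S/L_N = (R_S/R_N)²(T_S/T_N)⁴ = (9.50)² × (0.648)⁴ = 15.91.
F_S/F_N = (L_S/L_N)/(d_S/d_N)² = 15.91 / (5.00)² = 0.6365.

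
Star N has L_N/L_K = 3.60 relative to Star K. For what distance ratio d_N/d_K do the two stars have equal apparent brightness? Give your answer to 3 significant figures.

Equal flux requires L_N/d_N² = L_K/d_K², so d_N/d_K = √(L_N/L_K)
= √(3.60) = 1.897.

1.90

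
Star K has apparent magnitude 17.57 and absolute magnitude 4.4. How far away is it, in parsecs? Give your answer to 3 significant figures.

m − M = 5 log₁₀(d/10 pc)
17.57 − (4.4) = 13.17 = 5 log₁₀(d/10)
d = 10 × 10^(13.17/5) = 10 × 10^2.634 = 4305 pc.

4.31×10^3 pc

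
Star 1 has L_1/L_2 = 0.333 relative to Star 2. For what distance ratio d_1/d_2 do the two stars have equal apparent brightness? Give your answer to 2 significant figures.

0.58

Equal flux requires L_1/d_1² = L_2/d_2², so d_1/d_2 = √(L_1/L_2)
= √(0.333) = 0.5771.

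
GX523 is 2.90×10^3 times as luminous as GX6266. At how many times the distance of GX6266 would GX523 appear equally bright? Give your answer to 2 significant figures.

Equal flux requires L_GX523/d_GX523² = L_GX6266/d_GX6266², so d_GX523/d_GX6266 = √(L_GX523/L_GX6266)
= √(2.90×10^3) = 53.85.

54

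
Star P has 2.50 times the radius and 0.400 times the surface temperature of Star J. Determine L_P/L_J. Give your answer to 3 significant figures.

0.160

From the Stefan–Boltzmann law, L ∝ R²T⁴, so
L_P/L_J = (R_P/R_J)² (T_P/T_J)⁴ = (2.50)² × (0.400)⁴ = 6.250 × 0.02560 = 0.1600.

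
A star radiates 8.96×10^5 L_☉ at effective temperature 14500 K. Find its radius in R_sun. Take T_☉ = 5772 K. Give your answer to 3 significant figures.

R/R_☉ = √(L/L_☉) / (T/T_☉)² = √(8.96×10^5) / (2.512)²
       = 946.6 / 6.311 = 150.0.

150 R_sun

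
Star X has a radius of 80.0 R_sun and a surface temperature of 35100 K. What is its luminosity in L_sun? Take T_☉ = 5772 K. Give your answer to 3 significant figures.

L/L_☉ = (R/R_☉)² (T/T_☉)⁴ = (80.0)² × (35100/5772)⁴
       = 6400 × (6.081)⁴ = 6400 × 1367 = 8.752×10^6.

8.75×10^6 L_sun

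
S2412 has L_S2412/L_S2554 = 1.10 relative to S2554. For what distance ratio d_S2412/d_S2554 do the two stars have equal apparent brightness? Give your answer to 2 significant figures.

Equal flux requires L_S2412/d_S2412² = L_S2554/d_S2554², so d_S2412/d_S2554 = √(L_S2412/L_S2554)
= √(1.10) = 1.049.

1.0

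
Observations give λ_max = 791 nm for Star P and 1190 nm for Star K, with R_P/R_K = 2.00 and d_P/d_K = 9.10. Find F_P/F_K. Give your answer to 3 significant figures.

0.247

Wien's law: T_P/T_K = λ_K/λ_P = 1190/791 = 1.504.
L_P/L_K = (R_P/R_K)²(T_P/T_K)⁴ = (2.00)²(1.504)⁴ = 20.49.
F_P/F_K = (L_P/L_K)/(d_P/d_K)² = 20.49/(9.10)² = 0.2474.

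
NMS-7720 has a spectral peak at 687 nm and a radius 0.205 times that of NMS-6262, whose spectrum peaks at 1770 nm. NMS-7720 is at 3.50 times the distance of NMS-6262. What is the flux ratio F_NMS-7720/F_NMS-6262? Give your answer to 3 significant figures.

0.151

Wien's law: T_NMS-7720/T_NMS-6262 = λ_NMS-6262/λ_NMS-7720 = 1770/687 = 2.576.
L_NMS-7720/L_NMS-6262 = (R_NMS-7720/R_NMS-6262)²(T_NMS-7720/T_NMS-6262)⁴ = (0.205)²(2.576)⁴ = 1.852.
F_NMS-7720/F_NMS-6262 = (L_NMS-7720/L_NMS-6262)/(d_NMS-7720/d_NMS-6262)² = 1.852/(3.50)² = 0.1512.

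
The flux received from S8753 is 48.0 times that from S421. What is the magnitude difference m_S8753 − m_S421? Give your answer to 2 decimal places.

-4.20

m_S8753 − m_S421 = −2.5 log₁₀(F_S8753/F_S421) = −2.5 log₁₀(48.0) = −2.5 × (1.681) = -4.203.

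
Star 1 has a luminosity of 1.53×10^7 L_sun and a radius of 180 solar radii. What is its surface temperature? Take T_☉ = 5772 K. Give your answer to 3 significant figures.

2.69×10^4 K

T/T_☉ = (L/L_☉)^(1/4) / (R/R_☉)^(1/2)
T = 5772 × (1.53×10^7)^(1/4) / √(180) = 5772 × 62.54 / 13.42 = 2.691×10^4 K.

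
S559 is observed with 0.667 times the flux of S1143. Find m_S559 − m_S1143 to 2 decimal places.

0.44

m_S559 − m_S1143 = −2.5 log₁₀(F_S559/F_S1143) = −2.5 log₁₀(0.667) = −2.5 × (-0.176) = 0.440.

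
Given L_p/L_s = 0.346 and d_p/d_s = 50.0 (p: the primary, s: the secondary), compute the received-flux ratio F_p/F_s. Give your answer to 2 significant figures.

F = L/(4πd²), so F_p/F_s = (L_p/L_s) / (d_p/d_s)²
= 0.346 / (50.0)² = 0.346 / 2500 = 1.384×10^-4.

1.4×10^-4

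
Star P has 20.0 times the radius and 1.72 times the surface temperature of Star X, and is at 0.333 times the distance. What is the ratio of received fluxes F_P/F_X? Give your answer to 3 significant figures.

3.16×10^4

L_P/L_X = (R_P/R_X)²(T_P/T_X)⁴ = (20.0)² × (1.72)⁴ = 3501.
F_P/F_X = (L_P/L_X)/(d_P/d_X)² = 3501 / (0.333)² = 3.157×10^4.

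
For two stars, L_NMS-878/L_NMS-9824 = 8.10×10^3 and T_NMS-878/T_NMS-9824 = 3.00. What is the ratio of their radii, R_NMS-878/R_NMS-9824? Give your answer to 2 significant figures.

10

L ∝ R²T⁴ gives R ∝ √L / T², so
R_NMS-878/R_NMS-9824 = √(8.10×10^3) / (3.00)² = 90.00 / 9.000 = 10.00.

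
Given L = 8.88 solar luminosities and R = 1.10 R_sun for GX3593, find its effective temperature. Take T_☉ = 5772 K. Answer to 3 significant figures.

9.50×10^3 K

T/T_☉ = (L/L_☉)^(1/4) / (R/R_☉)^(1/2)
T = 5772 × (8.88)^(1/4) / √(1.10) = 5772 × 1.726 / 1.049 = 9500 K.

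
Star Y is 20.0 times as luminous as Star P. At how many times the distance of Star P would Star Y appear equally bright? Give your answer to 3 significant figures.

Equal flux requires L_Y/d_Y² = L_P/d_P², so d_Y/d_P = √(L_Y/L_P)
= √(20.0) = 4.472.

4.47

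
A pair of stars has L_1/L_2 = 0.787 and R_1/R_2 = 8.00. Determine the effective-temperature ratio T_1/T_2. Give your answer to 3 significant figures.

0.333

L ∝ R²T⁴ gives T ∝ (L/R²)^(1/4), so
T_1/T_2 = (0.787 / 8.00²)^(1/4) = (0.01230)^(1/4) = 0.3330.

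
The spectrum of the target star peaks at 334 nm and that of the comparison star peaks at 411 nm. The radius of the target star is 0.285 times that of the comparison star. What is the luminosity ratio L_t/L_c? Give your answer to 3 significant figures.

0.186

Wien's law gives T ∝ 1/λ_max, so T_t/T_c = λ_c/λ_t = 411/334 = 1.231.
Then L ∝ R²T⁴ gives L_t/L_c = (0.285)² × (1.231)⁴ = 0.08122 × 2.293 = 0.1862.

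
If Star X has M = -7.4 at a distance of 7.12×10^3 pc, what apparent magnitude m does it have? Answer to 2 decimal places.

m = M + 5 log₁₀(d/10 pc) = -7.4 + 5 log₁₀(7.12×10^3/10)
  = -7.4 + 5 × 2.852 = -7.4 + 14.26 = 6.86.

6.86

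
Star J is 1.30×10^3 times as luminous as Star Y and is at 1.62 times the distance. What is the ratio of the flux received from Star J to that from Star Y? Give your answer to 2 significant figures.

5.0×10^2

F = L/(4πd²), so F_J/F_Y = (L_J/L_Y) / (d_J/d_Y)²
= 1.30×10^3 / (1.62)² = 1.30×10^3 / 2.624 = 495.4.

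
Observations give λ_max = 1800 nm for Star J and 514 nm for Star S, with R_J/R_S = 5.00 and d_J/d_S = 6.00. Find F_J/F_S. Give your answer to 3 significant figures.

0.00462

Wien's law: T_J/T_S = λ_S/λ_J = 514/1800 = 0.2856.
L_J/L_S = (R_J/R_S)²(T_J/T_S)⁴ = (5.00)²(0.2856)⁴ = 0.1662.
F_J/F_S = (L_J/L_S)/(d_J/d_S)² = 0.1662/(6.00)² = 0.004617.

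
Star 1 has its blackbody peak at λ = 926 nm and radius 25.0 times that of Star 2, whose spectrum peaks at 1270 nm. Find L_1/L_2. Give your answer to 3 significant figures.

Wien's law gives T ∝ 1/λ_max, so T_1/T_2 = λ_2/λ_1 = 1270/926 = 1.371.
Then L ∝ R²T⁴ gives L_1/L_2 = (25.0)² × (1.371)⁴ = 625.0 × 3.538 = 2211.

2.21×10^3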